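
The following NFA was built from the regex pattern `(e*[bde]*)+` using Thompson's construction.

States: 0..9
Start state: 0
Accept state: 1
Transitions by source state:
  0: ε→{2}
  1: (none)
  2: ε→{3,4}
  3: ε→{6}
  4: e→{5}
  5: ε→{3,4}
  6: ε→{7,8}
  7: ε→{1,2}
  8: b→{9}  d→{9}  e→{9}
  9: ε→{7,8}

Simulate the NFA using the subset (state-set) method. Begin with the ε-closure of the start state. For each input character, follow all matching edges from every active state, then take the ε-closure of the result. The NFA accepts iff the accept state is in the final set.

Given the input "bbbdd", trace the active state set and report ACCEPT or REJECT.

start: ε-closure({0}) = {0,1,2,3,4,6,7,8}
'b' @ 1: {1,2,3,4,6,7,8,9}  [accepting]
'b' @ 2: {1,2,3,4,6,7,8,9}  [accepting]
'b' @ 3: {1,2,3,4,6,7,8,9}  [accepting]
'd' @ 4: {1,2,3,4,6,7,8,9}  [accepting]
'd' @ 5: {1,2,3,4,6,7,8,9}  [accepting]
final: {1,2,3,4,6,7,8,9}; accept 1 in set

Answer: ACCEPT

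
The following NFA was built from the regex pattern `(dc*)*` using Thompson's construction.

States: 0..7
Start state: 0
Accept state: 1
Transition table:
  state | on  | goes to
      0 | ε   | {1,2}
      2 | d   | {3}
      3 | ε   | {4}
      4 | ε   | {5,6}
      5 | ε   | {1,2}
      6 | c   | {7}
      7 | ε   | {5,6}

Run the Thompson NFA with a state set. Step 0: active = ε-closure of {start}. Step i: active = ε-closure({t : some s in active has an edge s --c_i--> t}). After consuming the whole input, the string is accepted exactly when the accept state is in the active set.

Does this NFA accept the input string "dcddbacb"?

Answer: REJECT

Steps:
initial (ε-close {0}): {0,1,2}
'd' @ 1: {1,2,3,4,5,6}  ✓accept
'c' @ 2: {1,2,5,6,7}  ✓accept
'd' @ 3: {1,2,3,4,5,6}  ✓accept
'd' @ 4: {1,2,3,4,5,6}  ✓accept
'b' @ 5: {}  — dead — no transitions
rest 'acb' ignored (set empty)
after full input: {}  (accept=1 not in)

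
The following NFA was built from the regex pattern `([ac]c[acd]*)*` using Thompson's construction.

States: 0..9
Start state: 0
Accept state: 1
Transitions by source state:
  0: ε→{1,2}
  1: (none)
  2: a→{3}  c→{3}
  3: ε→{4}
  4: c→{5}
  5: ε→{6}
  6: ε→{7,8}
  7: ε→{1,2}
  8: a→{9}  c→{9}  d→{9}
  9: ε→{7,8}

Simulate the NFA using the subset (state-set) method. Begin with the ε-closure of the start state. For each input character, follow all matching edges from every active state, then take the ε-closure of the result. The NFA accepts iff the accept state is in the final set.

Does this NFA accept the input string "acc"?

Answer: ACCEPT

Derivation:
S₀ = ε-closure({0}) = {0,1,2}
'a' @ 1: {3,4}
'c' @ 2: {1,2,5,6,7,8}  (accept∈set)
'c' @ 3: {1,2,3,4,7,8,9}  (accept∈set)
after full input: {1,2,3,4,7,8,9}  (accept=1 in)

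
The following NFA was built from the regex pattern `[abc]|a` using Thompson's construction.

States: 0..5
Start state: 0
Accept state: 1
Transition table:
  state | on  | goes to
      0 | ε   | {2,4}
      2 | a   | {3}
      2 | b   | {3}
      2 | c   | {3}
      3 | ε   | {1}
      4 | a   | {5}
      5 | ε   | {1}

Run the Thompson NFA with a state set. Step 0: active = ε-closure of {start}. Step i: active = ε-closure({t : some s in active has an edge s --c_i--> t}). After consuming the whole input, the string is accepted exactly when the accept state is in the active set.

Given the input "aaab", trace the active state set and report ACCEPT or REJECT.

initial (ε-close {0}): {0,2,4}
'a' @ 1: {1,3,5}  ✓accept
'a' @ 2: {}  — dead — no transitions
rest 'ab' ignored (set empty)
final: {}; accept 1 not in set

Answer: REJECT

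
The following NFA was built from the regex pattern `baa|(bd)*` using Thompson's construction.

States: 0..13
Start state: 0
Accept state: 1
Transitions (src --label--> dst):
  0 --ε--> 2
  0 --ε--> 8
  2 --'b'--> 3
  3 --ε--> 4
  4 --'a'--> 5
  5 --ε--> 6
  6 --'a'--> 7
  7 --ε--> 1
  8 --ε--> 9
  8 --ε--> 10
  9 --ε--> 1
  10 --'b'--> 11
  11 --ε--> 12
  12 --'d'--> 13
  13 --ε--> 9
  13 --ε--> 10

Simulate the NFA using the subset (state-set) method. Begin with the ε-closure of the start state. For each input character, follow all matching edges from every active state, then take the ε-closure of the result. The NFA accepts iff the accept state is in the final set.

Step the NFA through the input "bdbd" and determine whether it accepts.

initial (ε-close {0}): {0,1,2,8,9,10}
'b' @ 1: {3,4,11,12}
'd' @ 2: {1,9,10,13}  ✓accept
'b' @ 3: {11,12}
'd' @ 4: {1,9,10,13}  ✓accept
final: {1,9,10,13}; accept 1 in set

Answer: ACCEPT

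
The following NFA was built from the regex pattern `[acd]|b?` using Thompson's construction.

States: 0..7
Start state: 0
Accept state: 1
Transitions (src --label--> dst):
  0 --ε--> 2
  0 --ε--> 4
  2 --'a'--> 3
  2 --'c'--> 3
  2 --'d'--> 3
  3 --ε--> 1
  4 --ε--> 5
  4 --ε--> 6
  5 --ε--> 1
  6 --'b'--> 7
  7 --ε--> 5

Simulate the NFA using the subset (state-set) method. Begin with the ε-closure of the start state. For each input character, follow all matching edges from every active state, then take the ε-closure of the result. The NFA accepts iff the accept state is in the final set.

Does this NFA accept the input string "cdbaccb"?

Answer: REJECT

Derivation:
initial (ε-close {0}): {0,1,2,4,5,6}
'c' @ 1: {1,3}  ✓accept
'd' @ 2: {}  — no active states
rest 'baccb' ignored (set empty)
after full input: {}  (accept=1 not in)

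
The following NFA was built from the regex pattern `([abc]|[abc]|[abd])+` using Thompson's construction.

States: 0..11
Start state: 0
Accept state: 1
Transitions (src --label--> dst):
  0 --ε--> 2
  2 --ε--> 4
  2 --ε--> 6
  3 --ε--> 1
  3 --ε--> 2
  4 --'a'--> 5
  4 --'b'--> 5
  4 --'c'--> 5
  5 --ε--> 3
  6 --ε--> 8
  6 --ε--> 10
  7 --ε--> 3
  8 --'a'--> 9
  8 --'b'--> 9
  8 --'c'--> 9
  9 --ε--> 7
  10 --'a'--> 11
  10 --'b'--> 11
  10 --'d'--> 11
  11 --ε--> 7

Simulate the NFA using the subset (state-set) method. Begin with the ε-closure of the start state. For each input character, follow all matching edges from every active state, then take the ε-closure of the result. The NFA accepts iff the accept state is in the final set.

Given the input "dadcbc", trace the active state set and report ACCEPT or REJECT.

Answer: ACCEPT

Trace:
initial (ε-close {0}): {0,2,4,6,8,10}
'd' @ 1: {1,2,3,4,6,7,8,10,11}  [accepting]
'a' @ 2: {1,2,3,4,5,6,7,8,9,10,11}  [accepting]
'd' @ 3: {1,2,3,4,6,7,8,10,11}  [accepting]
'c' @ 4: {1,2,3,4,5,6,7,8,9,10}  [accepting]
'b' @ 5: {1,2,3,4,5,6,7,8,9,10,11}  [accepting]
'c' @ 6: {1,2,3,4,5,6,7,8,9,10}  [accepting]
final: {1,2,3,4,5,6,7,8,9,10}; accept 1 in set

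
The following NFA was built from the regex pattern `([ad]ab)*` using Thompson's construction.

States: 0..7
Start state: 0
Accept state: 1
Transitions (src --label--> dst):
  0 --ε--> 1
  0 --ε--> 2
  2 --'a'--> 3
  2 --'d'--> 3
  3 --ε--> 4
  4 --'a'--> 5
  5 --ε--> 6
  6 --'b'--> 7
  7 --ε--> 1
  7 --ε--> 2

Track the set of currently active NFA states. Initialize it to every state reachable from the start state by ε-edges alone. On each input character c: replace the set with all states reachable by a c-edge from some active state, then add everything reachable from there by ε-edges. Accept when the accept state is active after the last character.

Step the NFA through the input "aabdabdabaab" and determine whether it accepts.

Answer: ACCEPT

Trace:
S₀ = ε-closure({0}) = {0,1,2}
'a' @ 1: {3,4}
'a' @ 2: {5,6}
'b' @ 3: {1,2,7}  ✓accept
'd' @ 4: {3,4}
'a' @ 5: {5,6}
'b' @ 6: {1,2,7}  ✓accept
'd' @ 7: {3,4}
'a' @ 8: {5,6}
'b' @ 9: {1,2,7}  ✓accept
'a' @ 10: {3,4}
'a' @ 11: {5,6}
'b' @ 12: {1,2,7}  ✓accept
end set {1,2,7} — state 1 in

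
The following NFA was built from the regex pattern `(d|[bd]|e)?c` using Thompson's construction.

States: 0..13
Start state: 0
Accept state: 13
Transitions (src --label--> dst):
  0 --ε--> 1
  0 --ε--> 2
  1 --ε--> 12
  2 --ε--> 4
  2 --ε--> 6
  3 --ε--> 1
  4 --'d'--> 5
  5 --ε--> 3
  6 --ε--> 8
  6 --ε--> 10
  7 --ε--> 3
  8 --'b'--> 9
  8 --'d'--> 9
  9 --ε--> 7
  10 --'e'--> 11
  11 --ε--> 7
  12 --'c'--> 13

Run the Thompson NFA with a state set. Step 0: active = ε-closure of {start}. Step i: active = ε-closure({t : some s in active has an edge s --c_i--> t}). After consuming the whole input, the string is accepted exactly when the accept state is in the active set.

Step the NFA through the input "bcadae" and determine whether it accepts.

Answer: REJECT

Derivation:
S₀ = ε-closure({0}) = {0,1,2,4,6,8,10,12}
'b' @ 1: {1,3,7,9,12}
'c' @ 2: {13}  [accepting]
'a' @ 3: {}  — state set empty
rest 'dae' ignored (set empty)
final: {}; accept 13 not in set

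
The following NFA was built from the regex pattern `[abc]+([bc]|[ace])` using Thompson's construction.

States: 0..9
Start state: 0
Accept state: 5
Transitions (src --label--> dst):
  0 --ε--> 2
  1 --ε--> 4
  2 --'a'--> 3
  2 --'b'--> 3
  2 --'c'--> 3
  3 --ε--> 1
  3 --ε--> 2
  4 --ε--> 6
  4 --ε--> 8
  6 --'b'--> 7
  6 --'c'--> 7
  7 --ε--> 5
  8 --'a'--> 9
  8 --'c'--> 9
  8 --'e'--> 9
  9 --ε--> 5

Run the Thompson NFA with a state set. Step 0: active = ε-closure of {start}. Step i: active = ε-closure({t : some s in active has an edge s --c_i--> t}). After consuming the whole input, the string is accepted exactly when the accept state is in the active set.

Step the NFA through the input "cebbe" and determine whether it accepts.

S₀ = ε-closure({0}) = {0,2}
'c' @ 1: {1,2,3,4,6,8}
'e' @ 2: {5,9}  (accept∈set)
'b' @ 3: {}  — no active states
rest 'be' ignored (set empty)
final: {}; accept 5 not in set

Answer: REJECT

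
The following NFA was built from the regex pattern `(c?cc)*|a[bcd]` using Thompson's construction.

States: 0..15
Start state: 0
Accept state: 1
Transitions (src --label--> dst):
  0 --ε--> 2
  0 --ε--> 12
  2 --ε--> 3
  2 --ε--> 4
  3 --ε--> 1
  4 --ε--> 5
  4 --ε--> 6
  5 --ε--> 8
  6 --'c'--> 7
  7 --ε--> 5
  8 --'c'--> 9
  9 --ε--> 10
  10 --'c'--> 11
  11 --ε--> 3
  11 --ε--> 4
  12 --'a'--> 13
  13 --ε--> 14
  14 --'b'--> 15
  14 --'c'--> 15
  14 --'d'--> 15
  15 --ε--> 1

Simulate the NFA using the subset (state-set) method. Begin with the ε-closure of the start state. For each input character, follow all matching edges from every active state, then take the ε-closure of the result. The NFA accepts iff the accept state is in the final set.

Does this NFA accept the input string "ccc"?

Answer: ACCEPT

Steps:
initial (ε-close {0}): {0,1,2,3,4,5,6,8,12}
'c' @ 1: {5,7,8,9,10}
'c' @ 2: {1,3,4,5,6,8,9,10,11}  [accepting]
'c' @ 3: {1,3,4,5,6,7,8,9,10,11}  [accepting]
end set {1,3,4,5,6,7,8,9,10,11} — state 1 in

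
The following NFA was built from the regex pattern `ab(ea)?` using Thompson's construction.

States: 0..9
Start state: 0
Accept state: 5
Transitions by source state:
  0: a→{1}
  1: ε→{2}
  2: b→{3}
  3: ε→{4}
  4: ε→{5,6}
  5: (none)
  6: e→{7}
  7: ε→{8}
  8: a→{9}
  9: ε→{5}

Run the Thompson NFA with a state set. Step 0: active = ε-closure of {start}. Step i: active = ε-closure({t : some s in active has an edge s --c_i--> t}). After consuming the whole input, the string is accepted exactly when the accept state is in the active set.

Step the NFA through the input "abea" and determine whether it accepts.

Answer: ACCEPT

Trace:
start: ε-closure({0}) = {0}
'a' @ 1: {1,2}
'b' @ 2: {3,4,5,6}  [accepting]
'e' @ 3: {7,8}
'a' @ 4: {5,9}  [accepting]
after full input: {5,9}  (accept=5 in)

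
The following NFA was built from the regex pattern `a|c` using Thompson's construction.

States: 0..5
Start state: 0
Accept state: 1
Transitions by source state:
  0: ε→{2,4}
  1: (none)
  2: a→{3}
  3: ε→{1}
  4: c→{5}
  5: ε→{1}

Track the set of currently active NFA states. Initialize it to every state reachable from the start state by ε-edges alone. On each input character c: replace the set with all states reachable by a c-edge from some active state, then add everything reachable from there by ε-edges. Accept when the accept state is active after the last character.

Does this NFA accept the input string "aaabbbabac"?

Answer: REJECT

Derivation:
S₀ = ε-closure({0}) = {0,2,4}
'a' @ 1: {1,3}  ✓accept
'a' @ 2: {}  — dead — no transitions
rest 'abbbabac' ignored (set empty)
end set {} — state 1 not in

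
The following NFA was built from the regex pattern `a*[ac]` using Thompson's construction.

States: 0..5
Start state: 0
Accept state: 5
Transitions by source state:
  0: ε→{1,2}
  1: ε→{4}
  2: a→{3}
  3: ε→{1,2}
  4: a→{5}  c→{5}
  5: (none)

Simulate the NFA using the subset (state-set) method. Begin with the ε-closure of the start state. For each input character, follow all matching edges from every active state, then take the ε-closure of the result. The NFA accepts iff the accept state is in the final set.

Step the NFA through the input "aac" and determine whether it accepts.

initial (ε-close {0}): {0,1,2,4}
'a' @ 1: {1,2,3,4,5}  (accept∈set)
'a' @ 2: {1,2,3,4,5}  (accept∈set)
'c' @ 3: {5}  (accept∈set)
after full input: {5}  (accept=5 in)

Answer: ACCEPT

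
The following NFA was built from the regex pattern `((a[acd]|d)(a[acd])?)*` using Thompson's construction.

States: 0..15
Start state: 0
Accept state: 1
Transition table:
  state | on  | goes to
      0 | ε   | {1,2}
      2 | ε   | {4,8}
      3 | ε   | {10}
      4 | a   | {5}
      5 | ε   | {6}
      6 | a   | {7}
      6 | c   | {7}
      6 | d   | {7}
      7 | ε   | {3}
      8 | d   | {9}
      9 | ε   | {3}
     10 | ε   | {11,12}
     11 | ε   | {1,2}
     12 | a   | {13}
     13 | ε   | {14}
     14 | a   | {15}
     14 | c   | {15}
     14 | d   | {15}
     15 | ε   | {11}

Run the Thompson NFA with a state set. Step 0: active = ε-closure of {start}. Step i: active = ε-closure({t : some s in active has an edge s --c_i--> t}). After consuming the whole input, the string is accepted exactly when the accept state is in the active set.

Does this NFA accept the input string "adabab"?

Answer: REJECT

Derivation:
S₀ = ε-closure({0}) = {0,1,2,4,8}
'a' @ 1: {5,6}
'd' @ 2: {1,2,3,4,7,8,10,11,12}  [accepting]
'a' @ 3: {5,6,13,14}
'b' @ 4: {}  — no active states
rest 'ab' ignored (set empty)
final: {}; accept 1 not in set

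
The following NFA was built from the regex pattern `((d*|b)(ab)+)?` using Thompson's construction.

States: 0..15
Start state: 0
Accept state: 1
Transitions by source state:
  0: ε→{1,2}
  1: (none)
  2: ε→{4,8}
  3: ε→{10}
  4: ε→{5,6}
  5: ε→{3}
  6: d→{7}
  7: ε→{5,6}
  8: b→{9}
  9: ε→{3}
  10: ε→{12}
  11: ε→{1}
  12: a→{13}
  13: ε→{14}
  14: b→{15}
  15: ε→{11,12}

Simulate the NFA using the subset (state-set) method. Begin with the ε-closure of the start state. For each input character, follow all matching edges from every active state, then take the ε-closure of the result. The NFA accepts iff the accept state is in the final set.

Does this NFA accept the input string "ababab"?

Answer: ACCEPT

Steps:
initial (ε-close {0}): {0,1,2,3,4,5,6,8,10,12}
'a' @ 1: {13,14}
'b' @ 2: {1,11,12,15}  (accept∈set)
'a' @ 3: {13,14}
'b' @ 4: {1,11,12,15}  (accept∈set)
'a' @ 5: {13,14}
'b' @ 6: {1,11,12,15}  (accept∈set)
after full input: {1,11,12,15}  (accept=1 in)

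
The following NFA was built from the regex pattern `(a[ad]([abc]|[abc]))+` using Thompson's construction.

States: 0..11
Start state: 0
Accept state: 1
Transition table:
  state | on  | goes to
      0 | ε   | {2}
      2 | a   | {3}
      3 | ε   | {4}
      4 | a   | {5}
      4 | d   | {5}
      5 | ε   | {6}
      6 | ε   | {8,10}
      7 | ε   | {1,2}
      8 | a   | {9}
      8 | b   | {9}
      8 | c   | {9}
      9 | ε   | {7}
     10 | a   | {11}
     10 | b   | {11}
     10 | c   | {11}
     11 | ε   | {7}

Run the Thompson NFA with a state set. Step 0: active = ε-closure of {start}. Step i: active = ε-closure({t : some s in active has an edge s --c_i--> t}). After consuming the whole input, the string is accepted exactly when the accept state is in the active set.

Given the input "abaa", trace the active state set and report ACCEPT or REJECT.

initial (ε-close {0}): {0,2}
'a' @ 1: {3,4}
'b' @ 2: {}  — dead — no transitions
rest 'aa' ignored (set empty)
end set {} — state 1 not in

Answer: REJECT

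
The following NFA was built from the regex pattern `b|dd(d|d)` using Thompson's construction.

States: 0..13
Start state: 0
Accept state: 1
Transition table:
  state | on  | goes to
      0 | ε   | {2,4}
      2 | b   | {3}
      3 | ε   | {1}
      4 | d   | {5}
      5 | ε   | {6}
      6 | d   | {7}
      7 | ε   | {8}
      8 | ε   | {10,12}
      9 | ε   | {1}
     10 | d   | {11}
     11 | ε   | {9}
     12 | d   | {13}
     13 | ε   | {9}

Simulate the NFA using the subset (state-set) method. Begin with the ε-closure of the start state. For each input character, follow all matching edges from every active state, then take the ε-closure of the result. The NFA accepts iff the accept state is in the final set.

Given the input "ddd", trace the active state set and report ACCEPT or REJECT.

Answer: ACCEPT

Steps:
start: ε-closure({0}) = {0,2,4}
'd' @ 1: {5,6}
'd' @ 2: {7,8,10,12}
'd' @ 3: {1,9,11,13}  ✓accept
after full input: {1,9,11,13}  (accept=1 in)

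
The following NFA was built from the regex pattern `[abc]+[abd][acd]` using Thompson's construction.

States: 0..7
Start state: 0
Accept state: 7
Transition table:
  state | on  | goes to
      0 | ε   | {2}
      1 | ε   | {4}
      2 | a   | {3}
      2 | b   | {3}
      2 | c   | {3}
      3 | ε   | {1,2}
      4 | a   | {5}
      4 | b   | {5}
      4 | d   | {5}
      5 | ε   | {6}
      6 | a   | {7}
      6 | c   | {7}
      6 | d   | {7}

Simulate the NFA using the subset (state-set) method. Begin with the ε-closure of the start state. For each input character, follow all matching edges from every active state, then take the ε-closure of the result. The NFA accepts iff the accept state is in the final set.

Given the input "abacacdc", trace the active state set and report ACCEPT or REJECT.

Answer: ACCEPT

Trace:
initial (ε-close {0}): {0,2}
'a' @ 1: {1,2,3,4}
'b' @ 2: {1,2,3,4,5,6}
'a' @ 3: {1,2,3,4,5,6,7}  (accept∈set)
'c' @ 4: {1,2,3,4,7}  (accept∈set)
'a' @ 5: {1,2,3,4,5,6}
'c' @ 6: {1,2,3,4,7}  (accept∈set)
'd' @ 7: {5,6}
'c' @ 8: {7}  (accept∈set)
final: {7}; accept 7 in set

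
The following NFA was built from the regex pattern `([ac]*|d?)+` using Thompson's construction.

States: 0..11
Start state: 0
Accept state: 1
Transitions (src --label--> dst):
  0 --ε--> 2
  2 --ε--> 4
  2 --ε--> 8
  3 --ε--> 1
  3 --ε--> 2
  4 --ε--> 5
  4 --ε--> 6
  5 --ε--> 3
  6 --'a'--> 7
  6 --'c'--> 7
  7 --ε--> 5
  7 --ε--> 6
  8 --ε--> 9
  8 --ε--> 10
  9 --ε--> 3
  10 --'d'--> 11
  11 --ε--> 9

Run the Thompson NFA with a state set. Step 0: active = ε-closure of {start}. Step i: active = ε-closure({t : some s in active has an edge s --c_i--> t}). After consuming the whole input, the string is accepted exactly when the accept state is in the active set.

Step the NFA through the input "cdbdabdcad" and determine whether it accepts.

S₀ = ε-closure({0}) = {0,1,2,3,4,5,6,8,9,10}
'c' @ 1: {1,2,3,4,5,6,7,8,9,10}  (accept∈set)
'd' @ 2: {1,2,3,4,5,6,8,9,10,11}  (accept∈set)
'b' @ 3: {}  — state set empty
rest 'dabdcad' ignored (set empty)
after full input: {}  (accept=1 not in)

Answer: REJECT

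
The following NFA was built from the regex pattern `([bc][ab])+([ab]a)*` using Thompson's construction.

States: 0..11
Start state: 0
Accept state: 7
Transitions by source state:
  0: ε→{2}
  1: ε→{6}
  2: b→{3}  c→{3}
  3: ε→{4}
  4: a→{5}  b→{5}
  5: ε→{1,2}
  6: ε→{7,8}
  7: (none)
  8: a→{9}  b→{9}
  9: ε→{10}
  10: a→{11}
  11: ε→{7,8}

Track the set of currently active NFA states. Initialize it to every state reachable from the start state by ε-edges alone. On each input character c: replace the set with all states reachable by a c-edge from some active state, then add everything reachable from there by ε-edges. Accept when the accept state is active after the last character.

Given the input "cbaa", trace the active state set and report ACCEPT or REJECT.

S₀ = ε-closure({0}) = {0,2}
'c' @ 1: {3,4}
'b' @ 2: {1,2,5,6,7,8}  (accept∈set)
'a' @ 3: {9,10}
'a' @ 4: {7,8,11}  (accept∈set)
end set {7,8,11} — state 7 in

Answer: ACCEPT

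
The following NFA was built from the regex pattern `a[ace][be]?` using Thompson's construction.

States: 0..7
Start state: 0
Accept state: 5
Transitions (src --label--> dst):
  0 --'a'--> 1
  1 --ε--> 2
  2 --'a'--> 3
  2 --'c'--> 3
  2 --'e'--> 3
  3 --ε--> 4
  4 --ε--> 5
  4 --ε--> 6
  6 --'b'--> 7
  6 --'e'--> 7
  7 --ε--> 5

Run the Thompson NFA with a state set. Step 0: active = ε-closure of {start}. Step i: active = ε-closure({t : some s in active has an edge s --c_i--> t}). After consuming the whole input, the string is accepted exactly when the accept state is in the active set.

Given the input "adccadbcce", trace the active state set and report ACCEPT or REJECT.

Answer: REJECT

Derivation:
initial (ε-close {0}): {0}
'a' @ 1: {1,2}
'd' @ 2: {}  — no active states
rest 'ccadbcce' ignored (set empty)
after full input: {}  (accept=5 not in)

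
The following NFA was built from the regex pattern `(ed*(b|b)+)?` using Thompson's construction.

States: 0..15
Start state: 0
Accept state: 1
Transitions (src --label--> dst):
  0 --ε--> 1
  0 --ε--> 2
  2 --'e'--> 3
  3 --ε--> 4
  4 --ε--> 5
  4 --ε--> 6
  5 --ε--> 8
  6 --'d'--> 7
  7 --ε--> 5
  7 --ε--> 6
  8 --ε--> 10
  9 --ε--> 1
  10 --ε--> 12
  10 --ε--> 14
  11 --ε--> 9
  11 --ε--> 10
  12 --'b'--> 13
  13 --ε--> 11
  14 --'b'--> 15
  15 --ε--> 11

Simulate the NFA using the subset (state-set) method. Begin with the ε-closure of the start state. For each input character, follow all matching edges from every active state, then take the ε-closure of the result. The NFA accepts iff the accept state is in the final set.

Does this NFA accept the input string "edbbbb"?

Answer: ACCEPT

Steps:
initial (ε-close {0}): {0,1,2}
'e' @ 1: {3,4,5,6,8,10,12,14}
'd' @ 2: {5,6,7,8,10,12,14}
'b' @ 3: {1,9,10,11,12,13,14,15}  (accept∈set)
'b' @ 4: {1,9,10,11,12,13,14,15}  (accept∈set)
'b' @ 5: {1,9,10,11,12,13,14,15}  (accept∈set)
'b' @ 6: {1,9,10,11,12,13,14,15}  (accept∈set)
after full input: {1,9,10,11,12,13,14,15}  (accept=1 in)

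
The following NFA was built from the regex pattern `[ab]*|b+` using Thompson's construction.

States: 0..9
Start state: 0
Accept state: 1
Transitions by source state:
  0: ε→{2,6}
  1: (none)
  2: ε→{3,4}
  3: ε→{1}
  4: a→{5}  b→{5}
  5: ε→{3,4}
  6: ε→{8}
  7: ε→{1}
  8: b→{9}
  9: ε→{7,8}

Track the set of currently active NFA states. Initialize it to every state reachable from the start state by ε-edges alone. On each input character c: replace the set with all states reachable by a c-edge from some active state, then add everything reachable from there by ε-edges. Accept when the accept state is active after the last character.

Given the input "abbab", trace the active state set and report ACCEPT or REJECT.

Answer: ACCEPT

Steps:
start: ε-closure({0}) = {0,1,2,3,4,6,8}
'a' @ 1: {1,3,4,5}  [accepting]
'b' @ 2: {1,3,4,5}  [accepting]
'b' @ 3: {1,3,4,5}  [accepting]
'a' @ 4: {1,3,4,5}  [accepting]
'b' @ 5: {1,3,4,5}  [accepting]
final: {1,3,4,5}; accept 1 in set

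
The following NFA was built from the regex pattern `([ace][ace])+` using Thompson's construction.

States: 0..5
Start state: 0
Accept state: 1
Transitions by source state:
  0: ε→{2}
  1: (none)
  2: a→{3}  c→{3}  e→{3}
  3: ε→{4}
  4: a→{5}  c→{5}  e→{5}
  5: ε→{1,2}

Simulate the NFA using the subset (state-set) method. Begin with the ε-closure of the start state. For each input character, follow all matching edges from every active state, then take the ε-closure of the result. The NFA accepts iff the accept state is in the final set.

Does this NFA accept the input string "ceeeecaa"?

Answer: ACCEPT

Derivation:
S₀ = ε-closure({0}) = {0,2}
'c' @ 1: {3,4}
'e' @ 2: {1,2,5}  (accept∈set)
'e' @ 3: {3,4}
'e' @ 4: {1,2,5}  (accept∈set)
'e' @ 5: {3,4}
'c' @ 6: {1,2,5}  (accept∈set)
'a' @ 7: {3,4}
'a' @ 8: {1,2,5}  (accept∈set)
end set {1,2,5} — state 1 in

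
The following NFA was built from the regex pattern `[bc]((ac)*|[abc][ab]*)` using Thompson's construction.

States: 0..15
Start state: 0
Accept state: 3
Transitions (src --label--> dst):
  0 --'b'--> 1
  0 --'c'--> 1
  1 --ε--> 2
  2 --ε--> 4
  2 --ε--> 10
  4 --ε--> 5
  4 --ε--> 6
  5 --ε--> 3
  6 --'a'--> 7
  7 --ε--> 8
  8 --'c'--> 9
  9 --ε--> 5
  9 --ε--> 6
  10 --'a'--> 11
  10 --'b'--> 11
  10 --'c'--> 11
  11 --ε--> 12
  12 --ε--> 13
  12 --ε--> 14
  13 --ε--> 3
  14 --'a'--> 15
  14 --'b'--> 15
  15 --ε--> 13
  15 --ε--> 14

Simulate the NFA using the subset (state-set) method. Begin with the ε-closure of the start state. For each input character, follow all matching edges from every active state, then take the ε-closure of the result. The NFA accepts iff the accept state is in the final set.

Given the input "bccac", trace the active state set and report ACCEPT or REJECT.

start: ε-closure({0}) = {0}
'b' @ 1: {1,2,3,4,5,6,10}  (accept∈set)
'c' @ 2: {3,11,12,13,14}  (accept∈set)
'c' @ 3: {}  — state set empty
rest 'ac' ignored (set empty)
after full input: {}  (accept=3 not in)

Answer: REJECT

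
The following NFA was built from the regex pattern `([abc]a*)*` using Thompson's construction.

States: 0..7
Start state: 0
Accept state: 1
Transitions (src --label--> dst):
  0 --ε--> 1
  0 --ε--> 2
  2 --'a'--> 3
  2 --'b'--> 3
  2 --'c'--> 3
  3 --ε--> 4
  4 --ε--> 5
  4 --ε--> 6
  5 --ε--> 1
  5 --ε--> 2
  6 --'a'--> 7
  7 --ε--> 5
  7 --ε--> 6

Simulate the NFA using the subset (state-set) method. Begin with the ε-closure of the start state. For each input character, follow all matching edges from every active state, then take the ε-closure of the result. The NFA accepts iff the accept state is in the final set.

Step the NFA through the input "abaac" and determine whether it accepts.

initial (ε-close {0}): {0,1,2}
'a' @ 1: {1,2,3,4,5,6}  [accepting]
'b' @ 2: {1,2,3,4,5,6}  [accepting]
'a' @ 3: {1,2,3,4,5,6,7}  [accepting]
'a' @ 4: {1,2,3,4,5,6,7}  [accepting]
'c' @ 5: {1,2,3,4,5,6}  [accepting]
end set {1,2,3,4,5,6} — state 1 in

Answer: ACCEPT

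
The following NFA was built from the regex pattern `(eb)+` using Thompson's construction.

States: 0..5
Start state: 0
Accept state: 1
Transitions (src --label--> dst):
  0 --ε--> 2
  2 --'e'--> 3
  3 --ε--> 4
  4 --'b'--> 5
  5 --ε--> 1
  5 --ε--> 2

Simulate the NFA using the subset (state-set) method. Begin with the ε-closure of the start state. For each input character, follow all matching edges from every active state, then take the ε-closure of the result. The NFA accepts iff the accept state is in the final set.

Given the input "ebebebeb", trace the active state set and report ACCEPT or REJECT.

initial (ε-close {0}): {0,2}
'e' @ 1: {3,4}
'b' @ 2: {1,2,5}  (accept∈set)
'e' @ 3: {3,4}
'b' @ 4: {1,2,5}  (accept∈set)
'e' @ 5: {3,4}
'b' @ 6: {1,2,5}  (accept∈set)
'e' @ 7: {3,4}
'b' @ 8: {1,2,5}  (accept∈set)
final: {1,2,5}; accept 1 in set

Answer: ACCEPT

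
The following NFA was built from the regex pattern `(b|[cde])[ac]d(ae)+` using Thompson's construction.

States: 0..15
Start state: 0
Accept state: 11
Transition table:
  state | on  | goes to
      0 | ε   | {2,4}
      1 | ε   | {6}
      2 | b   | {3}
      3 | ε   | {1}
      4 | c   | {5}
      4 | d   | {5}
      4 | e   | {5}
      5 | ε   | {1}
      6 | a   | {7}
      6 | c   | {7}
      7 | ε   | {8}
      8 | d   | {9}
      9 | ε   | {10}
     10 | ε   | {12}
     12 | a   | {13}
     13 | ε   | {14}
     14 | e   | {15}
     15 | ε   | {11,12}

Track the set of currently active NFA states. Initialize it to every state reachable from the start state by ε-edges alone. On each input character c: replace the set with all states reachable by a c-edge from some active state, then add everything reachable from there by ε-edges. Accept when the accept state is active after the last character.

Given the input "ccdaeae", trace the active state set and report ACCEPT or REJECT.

Answer: ACCEPT

Derivation:
start: ε-closure({0}) = {0,2,4}
'c' @ 1: {1,5,6}
'c' @ 2: {7,8}
'd' @ 3: {9,10,12}
'a' @ 4: {13,14}
'e' @ 5: {11,12,15}  [accepting]
'a' @ 6: {13,14}
'e' @ 7: {11,12,15}  [accepting]
final: {11,12,15}; accept 11 in set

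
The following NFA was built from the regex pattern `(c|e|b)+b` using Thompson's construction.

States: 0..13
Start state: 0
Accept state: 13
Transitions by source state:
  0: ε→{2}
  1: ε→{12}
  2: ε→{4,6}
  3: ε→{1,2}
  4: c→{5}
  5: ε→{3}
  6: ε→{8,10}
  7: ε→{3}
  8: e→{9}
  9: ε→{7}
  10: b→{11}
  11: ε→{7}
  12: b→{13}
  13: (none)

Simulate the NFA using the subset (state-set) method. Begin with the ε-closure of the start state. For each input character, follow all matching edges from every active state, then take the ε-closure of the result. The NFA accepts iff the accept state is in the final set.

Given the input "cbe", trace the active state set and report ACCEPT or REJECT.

initial (ε-close {0}): {0,2,4,6,8,10}
'c' @ 1: {1,2,3,4,5,6,8,10,12}
'b' @ 2: {1,2,3,4,6,7,8,10,11,12,13}  (accept∈set)
'e' @ 3: {1,2,3,4,6,7,8,9,10,12}
after full input: {1,2,3,4,6,7,8,9,10,12}  (accept=13 not in)

Answer: REJECT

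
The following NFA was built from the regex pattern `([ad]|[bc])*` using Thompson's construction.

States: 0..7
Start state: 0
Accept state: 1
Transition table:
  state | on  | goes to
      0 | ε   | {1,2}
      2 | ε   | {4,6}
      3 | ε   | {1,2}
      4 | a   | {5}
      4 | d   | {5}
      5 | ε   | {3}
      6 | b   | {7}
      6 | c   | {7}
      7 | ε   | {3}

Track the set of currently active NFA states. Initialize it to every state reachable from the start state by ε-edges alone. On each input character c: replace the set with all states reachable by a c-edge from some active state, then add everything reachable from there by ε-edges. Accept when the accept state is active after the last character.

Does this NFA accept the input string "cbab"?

start: ε-closure({0}) = {0,1,2,4,6}
'c' @ 1: {1,2,3,4,6,7}  ✓accept
'b' @ 2: {1,2,3,4,6,7}  ✓accept
'a' @ 3: {1,2,3,4,5,6}  ✓accept
'b' @ 4: {1,2,3,4,6,7}  ✓accept
final: {1,2,3,4,6,7}; accept 1 in set

Answer: ACCEPT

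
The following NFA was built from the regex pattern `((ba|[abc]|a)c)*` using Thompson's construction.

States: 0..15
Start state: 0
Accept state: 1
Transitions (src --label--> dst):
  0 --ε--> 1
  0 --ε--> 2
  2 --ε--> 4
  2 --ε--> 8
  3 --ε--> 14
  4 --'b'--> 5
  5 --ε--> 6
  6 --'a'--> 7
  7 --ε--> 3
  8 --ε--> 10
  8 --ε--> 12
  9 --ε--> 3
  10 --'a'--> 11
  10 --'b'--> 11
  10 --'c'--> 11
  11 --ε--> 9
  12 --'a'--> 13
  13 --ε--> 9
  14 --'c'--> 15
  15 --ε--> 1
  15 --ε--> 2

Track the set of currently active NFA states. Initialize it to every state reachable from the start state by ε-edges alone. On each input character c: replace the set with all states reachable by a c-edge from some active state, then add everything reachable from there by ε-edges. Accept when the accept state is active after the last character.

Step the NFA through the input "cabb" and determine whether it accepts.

initial (ε-close {0}): {0,1,2,4,8,10,12}
'c' @ 1: {3,9,11,14}
'a' @ 2: {}  — state set empty
rest 'bb' ignored (set empty)
final: {}; accept 1 not in set

Answer: REJECT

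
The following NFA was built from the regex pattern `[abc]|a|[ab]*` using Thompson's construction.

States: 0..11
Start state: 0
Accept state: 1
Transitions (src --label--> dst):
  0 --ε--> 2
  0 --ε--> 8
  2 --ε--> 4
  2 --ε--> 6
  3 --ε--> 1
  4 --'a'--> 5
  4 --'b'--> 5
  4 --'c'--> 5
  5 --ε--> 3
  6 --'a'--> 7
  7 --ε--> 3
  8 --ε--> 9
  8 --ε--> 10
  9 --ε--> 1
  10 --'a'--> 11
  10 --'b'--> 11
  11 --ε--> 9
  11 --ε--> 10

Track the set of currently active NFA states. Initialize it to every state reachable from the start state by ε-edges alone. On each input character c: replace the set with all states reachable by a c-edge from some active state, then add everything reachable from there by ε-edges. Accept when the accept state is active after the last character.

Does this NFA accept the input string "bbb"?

Answer: ACCEPT

Trace:
initial (ε-close {0}): {0,1,2,4,6,8,9,10}
'b' @ 1: {1,3,5,9,10,11}  [accepting]
'b' @ 2: {1,9,10,11}  [accepting]
'b' @ 3: {1,9,10,11}  [accepting]
final: {1,9,10,11}; accept 1 in set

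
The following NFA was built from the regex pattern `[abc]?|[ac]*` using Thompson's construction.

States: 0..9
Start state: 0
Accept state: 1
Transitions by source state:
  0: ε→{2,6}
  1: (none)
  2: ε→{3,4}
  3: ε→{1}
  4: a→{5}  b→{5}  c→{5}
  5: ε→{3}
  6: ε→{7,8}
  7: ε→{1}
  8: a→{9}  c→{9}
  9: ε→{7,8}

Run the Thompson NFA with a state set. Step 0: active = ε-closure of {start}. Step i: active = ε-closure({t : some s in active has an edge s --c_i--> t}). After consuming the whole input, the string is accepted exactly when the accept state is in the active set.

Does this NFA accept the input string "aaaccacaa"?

Answer: ACCEPT

Trace:
S₀ = ε-closure({0}) = {0,1,2,3,4,6,7,8}
'a' @ 1: {1,3,5,7,8,9}  [accepting]
'a' @ 2: {1,7,8,9}  [accepting]
'a' @ 3: {1,7,8,9}  [accepting]
'c' @ 4: {1,7,8,9}  [accepting]
'c' @ 5: {1,7,8,9}  [accepting]
'a' @ 6: {1,7,8,9}  [accepting]
'c' @ 7: {1,7,8,9}  [accepting]
'a' @ 8: {1,7,8,9}  [accepting]
'a' @ 9: {1,7,8,9}  [accepting]
end set {1,7,8,9} — state 1 in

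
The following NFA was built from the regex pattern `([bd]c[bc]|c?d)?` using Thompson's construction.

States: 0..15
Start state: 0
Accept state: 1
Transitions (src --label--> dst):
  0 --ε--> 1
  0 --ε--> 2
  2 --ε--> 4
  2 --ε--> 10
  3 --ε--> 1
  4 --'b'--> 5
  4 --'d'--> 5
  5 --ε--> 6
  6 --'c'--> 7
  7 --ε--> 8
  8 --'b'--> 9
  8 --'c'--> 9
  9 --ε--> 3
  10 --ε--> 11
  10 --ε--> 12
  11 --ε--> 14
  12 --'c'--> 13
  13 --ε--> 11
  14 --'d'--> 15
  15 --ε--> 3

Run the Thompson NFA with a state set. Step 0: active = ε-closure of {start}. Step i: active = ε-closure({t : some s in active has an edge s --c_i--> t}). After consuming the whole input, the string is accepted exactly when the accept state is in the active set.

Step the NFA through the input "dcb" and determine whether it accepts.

S₀ = ε-closure({0}) = {0,1,2,4,10,11,12,14}
'd' @ 1: {1,3,5,6,15}  [accepting]
'c' @ 2: {7,8}
'b' @ 3: {1,3,9}  [accepting]
final: {1,3,9}; accept 1 in set

Answer: ACCEPT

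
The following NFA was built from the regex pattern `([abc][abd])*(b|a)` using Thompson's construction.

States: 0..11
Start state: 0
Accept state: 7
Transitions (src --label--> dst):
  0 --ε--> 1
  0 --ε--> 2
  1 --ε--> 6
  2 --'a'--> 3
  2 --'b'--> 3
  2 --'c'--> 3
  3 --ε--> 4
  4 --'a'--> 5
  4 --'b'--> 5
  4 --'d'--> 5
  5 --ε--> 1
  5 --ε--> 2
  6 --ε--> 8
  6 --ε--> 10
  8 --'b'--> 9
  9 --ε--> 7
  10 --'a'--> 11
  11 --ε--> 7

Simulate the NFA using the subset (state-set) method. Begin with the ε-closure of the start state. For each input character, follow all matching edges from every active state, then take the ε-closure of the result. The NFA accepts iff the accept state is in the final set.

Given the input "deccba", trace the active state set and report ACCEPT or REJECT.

Answer: REJECT

Derivation:
start: ε-closure({0}) = {0,1,2,6,8,10}
'd' @ 1: {}  — state set empty
rest 'eccba' ignored (set empty)
after full input: {}  (accept=7 not in)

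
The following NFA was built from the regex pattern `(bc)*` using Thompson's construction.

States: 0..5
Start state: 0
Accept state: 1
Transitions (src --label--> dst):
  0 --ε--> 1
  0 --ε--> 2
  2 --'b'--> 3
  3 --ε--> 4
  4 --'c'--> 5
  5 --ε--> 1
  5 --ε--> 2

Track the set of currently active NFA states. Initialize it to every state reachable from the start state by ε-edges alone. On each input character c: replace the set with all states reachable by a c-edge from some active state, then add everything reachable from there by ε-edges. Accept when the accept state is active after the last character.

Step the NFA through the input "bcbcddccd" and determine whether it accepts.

initial (ε-close {0}): {0,1,2}
'b' @ 1: {3,4}
'c' @ 2: {1,2,5}  (accept∈set)
'b' @ 3: {3,4}
'c' @ 4: {1,2,5}  (accept∈set)
'd' @ 5: {}  — state set empty
rest 'dccd' ignored (set empty)
end set {} — state 1 not in

Answer: REJECT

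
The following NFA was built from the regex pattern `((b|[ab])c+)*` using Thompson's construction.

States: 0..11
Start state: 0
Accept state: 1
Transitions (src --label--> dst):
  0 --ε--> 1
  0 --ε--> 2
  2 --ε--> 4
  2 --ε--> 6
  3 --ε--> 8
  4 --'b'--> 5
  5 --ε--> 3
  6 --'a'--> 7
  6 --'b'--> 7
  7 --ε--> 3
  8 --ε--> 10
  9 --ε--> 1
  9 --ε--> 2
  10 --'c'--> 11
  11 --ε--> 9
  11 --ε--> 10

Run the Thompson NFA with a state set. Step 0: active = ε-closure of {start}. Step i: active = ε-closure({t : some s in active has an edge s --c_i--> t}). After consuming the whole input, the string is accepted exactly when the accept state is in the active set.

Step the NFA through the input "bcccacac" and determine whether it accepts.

initial (ε-close {0}): {0,1,2,4,6}
'b' @ 1: {3,5,7,8,10}
'c' @ 2: {1,2,4,6,9,10,11}  ✓accept
'c' @ 3: {1,2,4,6,9,10,11}  ✓accept
'c' @ 4: {1,2,4,6,9,10,11}  ✓accept
'a' @ 5: {3,7,8,10}
'c' @ 6: {1,2,4,6,9,10,11}  ✓accept
'a' @ 7: {3,7,8,10}
'c' @ 8: {1,2,4,6,9,10,11}  ✓accept
end set {1,2,4,6,9,10,11} — state 1 in

Answer: ACCEPT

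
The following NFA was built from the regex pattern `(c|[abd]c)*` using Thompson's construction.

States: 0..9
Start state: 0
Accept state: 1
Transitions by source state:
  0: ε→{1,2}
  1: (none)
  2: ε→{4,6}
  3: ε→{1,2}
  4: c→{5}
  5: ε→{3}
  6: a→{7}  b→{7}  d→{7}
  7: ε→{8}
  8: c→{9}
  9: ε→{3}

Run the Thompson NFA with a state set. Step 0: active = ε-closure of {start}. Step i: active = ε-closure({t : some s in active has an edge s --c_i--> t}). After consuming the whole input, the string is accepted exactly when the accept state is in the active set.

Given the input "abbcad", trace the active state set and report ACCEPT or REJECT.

S₀ = ε-closure({0}) = {0,1,2,4,6}
'a' @ 1: {7,8}
'b' @ 2: {}  — state set empty
rest 'bcad' ignored (set empty)
final: {}; accept 1 not in set

Answer: REJECT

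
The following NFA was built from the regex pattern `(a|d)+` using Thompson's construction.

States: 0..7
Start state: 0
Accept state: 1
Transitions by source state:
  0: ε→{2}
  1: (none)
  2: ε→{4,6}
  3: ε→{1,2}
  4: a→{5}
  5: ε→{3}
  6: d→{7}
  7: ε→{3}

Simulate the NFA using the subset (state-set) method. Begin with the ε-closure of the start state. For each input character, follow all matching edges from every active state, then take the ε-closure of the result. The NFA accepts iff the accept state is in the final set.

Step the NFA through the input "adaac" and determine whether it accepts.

initial (ε-close {0}): {0,2,4,6}
'a' @ 1: {1,2,3,4,5,6}  [accepting]
'd' @ 2: {1,2,3,4,6,7}  [accepting]
'a' @ 3: {1,2,3,4,5,6}  [accepting]
'a' @ 4: {1,2,3,4,5,6}  [accepting]
'c' @ 5: {}  — dead — no transitions
final: {}; accept 1 not in set

Answer: REJECT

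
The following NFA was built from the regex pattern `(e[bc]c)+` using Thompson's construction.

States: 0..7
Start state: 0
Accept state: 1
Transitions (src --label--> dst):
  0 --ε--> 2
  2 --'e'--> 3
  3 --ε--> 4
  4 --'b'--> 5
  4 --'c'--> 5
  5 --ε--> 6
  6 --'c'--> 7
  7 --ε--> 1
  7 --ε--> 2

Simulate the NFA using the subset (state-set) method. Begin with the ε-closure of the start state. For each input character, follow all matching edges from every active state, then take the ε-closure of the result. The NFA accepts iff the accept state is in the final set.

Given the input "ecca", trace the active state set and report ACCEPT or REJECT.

Answer: REJECT

Steps:
initial (ε-close {0}): {0,2}
'e' @ 1: {3,4}
'c' @ 2: {5,6}
'c' @ 3: {1,2,7}  ✓accept
'a' @ 4: {}  — dead — no transitions
after full input: {}  (accept=1 not in)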